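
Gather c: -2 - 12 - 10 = -24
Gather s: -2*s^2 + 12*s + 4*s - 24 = -2*s^2 + 16*s - 24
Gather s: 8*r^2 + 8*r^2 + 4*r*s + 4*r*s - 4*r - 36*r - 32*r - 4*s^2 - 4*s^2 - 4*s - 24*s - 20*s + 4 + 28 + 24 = 16*r^2 - 72*r - 8*s^2 + s*(8*r - 48) + 56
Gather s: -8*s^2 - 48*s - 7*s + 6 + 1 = -8*s^2 - 55*s + 7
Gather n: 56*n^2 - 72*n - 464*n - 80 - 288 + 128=56*n^2 - 536*n - 240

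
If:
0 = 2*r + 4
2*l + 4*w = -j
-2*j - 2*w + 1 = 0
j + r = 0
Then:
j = 2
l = 2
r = -2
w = -3/2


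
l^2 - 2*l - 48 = (l - 8)*(l + 6)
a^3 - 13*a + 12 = (a - 3)*(a - 1)*(a + 4)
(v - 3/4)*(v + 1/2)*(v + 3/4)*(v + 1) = v^4 + 3*v^3/2 - v^2/16 - 27*v/32 - 9/32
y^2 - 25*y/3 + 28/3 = (y - 7)*(y - 4/3)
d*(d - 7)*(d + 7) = d^3 - 49*d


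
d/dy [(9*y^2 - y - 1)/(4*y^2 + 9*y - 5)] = (85*y^2 - 82*y + 14)/(16*y^4 + 72*y^3 + 41*y^2 - 90*y + 25)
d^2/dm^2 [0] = 0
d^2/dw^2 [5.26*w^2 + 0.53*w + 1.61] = 10.5200000000000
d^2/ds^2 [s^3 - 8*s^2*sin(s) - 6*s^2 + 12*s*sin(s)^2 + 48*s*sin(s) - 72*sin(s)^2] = 8*s^2*sin(s) - 48*s*sin(s) - 32*s*cos(s) + 24*s*cos(2*s) + 6*s - 16*sin(s) + 24*sin(2*s) + 96*cos(s) - 144*cos(2*s) - 12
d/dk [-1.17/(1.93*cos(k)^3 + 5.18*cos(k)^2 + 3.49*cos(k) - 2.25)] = (6.7743*sin(k)^2 - 12.1212*cos(k) - 10.8576)*sin(k)/(1.93*cos(k)^3 + 5.18*cos(k)^2 + 3.49*cos(k) - 2.25)^2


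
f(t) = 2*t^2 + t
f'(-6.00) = -23.00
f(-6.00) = 66.00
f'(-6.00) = -23.00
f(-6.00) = 66.00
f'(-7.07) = -27.28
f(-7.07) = 92.90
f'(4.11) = 17.44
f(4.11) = 37.89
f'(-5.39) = -20.56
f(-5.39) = 52.71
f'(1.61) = 7.44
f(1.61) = 6.79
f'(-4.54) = -17.16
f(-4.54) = 36.68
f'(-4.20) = -15.80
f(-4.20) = 31.08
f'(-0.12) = 0.52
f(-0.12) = -0.09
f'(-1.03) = -3.12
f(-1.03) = 1.09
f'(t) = 4*t + 1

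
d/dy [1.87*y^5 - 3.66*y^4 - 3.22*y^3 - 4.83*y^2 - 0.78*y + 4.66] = 9.35*y^4 - 14.64*y^3 - 9.66*y^2 - 9.66*y - 0.78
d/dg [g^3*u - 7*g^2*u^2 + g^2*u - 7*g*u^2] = u*(3*g^2 - 14*g*u + 2*g - 7*u)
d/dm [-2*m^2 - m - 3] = -4*m - 1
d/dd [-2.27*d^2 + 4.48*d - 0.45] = 4.48 - 4.54*d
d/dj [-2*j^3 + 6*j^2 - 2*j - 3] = -6*j^2 + 12*j - 2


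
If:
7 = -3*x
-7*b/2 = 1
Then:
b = -2/7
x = -7/3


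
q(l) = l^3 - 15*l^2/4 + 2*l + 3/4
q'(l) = 3*l^2 - 15*l/2 + 2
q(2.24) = -2.35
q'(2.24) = 0.25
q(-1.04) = -6.51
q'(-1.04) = 13.04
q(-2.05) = -27.72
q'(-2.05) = 29.98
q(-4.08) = -137.75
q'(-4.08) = 82.54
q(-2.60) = -47.38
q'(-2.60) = 41.78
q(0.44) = 0.99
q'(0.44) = -0.72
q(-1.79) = -20.58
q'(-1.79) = 25.04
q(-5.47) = -286.06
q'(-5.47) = 132.79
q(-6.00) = -362.25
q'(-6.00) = 155.00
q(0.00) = 0.75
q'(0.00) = 2.00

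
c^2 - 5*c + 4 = (c - 4)*(c - 1)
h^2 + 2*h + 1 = (h + 1)^2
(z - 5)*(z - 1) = z^2 - 6*z + 5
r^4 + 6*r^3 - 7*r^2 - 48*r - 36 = (r - 3)*(r + 1)*(r + 2)*(r + 6)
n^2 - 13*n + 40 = (n - 8)*(n - 5)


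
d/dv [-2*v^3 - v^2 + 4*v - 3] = -6*v^2 - 2*v + 4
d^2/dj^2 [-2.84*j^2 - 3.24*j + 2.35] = -5.68000000000000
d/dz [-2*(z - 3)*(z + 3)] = -4*z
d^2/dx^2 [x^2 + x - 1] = 2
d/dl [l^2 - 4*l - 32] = 2*l - 4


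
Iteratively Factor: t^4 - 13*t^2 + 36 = (t - 2)*(t^3 + 2*t^2 - 9*t - 18) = (t - 2)*(t + 3)*(t^2 - t - 6) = (t - 2)*(t + 2)*(t + 3)*(t - 3)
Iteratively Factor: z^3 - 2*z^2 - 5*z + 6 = (z - 3)*(z^2 + z - 2) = (z - 3)*(z + 2)*(z - 1)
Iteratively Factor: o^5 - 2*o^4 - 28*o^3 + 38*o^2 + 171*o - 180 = (o - 1)*(o^4 - o^3 - 29*o^2 + 9*o + 180) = (o - 1)*(o + 3)*(o^3 - 4*o^2 - 17*o + 60) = (o - 5)*(o - 1)*(o + 3)*(o^2 + o - 12) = (o - 5)*(o - 3)*(o - 1)*(o + 3)*(o + 4)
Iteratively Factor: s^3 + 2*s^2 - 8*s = (s - 2)*(s^2 + 4*s) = s*(s - 2)*(s + 4)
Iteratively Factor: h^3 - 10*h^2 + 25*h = (h)*(h^2 - 10*h + 25) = h*(h - 5)*(h - 5)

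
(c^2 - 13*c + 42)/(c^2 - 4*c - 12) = (c - 7)/(c + 2)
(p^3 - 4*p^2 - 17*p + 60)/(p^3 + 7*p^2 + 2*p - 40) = (p^2 - 8*p + 15)/(p^2 + 3*p - 10)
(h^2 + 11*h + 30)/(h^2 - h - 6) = (h^2 + 11*h + 30)/(h^2 - h - 6)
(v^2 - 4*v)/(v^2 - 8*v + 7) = v*(v - 4)/(v^2 - 8*v + 7)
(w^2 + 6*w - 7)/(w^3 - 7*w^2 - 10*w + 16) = (w + 7)/(w^2 - 6*w - 16)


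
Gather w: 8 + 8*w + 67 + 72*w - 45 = 80*w + 30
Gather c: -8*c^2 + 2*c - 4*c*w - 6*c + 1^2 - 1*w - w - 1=-8*c^2 + c*(-4*w - 4) - 2*w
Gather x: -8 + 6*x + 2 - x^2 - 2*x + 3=-x^2 + 4*x - 3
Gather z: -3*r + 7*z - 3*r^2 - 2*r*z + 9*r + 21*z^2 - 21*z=-3*r^2 + 6*r + 21*z^2 + z*(-2*r - 14)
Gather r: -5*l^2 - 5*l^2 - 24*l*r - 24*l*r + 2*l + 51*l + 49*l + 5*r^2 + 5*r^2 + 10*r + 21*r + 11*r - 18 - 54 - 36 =-10*l^2 + 102*l + 10*r^2 + r*(42 - 48*l) - 108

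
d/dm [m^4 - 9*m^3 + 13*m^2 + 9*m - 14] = 4*m^3 - 27*m^2 + 26*m + 9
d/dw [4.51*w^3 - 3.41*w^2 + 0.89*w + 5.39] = 13.53*w^2 - 6.82*w + 0.89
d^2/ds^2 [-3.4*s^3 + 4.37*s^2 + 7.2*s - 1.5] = 8.74 - 20.4*s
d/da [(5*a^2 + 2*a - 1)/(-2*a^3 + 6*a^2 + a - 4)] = (10*a^4 + 8*a^3 - 13*a^2 - 28*a - 7)/(4*a^6 - 24*a^5 + 32*a^4 + 28*a^3 - 47*a^2 - 8*a + 16)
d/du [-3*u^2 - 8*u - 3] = -6*u - 8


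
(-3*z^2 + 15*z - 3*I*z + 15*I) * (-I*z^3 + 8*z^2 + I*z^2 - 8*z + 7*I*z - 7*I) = 3*I*z^5 - 27*z^4 - 18*I*z^4 + 162*z^3 - 30*I*z^3 - 114*z^2 + 270*I*z^2 - 126*z - 225*I*z + 105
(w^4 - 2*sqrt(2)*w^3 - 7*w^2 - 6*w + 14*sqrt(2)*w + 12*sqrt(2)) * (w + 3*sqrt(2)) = w^5 + sqrt(2)*w^4 - 19*w^3 - 7*sqrt(2)*w^2 - 6*w^2 - 6*sqrt(2)*w + 84*w + 72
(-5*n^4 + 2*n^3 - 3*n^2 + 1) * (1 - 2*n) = 10*n^5 - 9*n^4 + 8*n^3 - 3*n^2 - 2*n + 1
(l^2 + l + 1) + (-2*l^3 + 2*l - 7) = -2*l^3 + l^2 + 3*l - 6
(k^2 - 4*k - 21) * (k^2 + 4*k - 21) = k^4 - 58*k^2 + 441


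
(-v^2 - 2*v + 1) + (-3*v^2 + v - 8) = -4*v^2 - v - 7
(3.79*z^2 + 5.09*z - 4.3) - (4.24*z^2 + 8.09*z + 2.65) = -0.45*z^2 - 3.0*z - 6.95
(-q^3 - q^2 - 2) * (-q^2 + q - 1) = q^5 + 3*q^2 - 2*q + 2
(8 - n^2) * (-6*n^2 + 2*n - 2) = 6*n^4 - 2*n^3 - 46*n^2 + 16*n - 16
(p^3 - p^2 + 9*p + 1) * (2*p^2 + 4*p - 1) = 2*p^5 + 2*p^4 + 13*p^3 + 39*p^2 - 5*p - 1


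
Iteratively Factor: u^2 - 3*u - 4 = (u + 1)*(u - 4)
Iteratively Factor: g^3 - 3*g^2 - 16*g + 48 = (g - 4)*(g^2 + g - 12) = (g - 4)*(g - 3)*(g + 4)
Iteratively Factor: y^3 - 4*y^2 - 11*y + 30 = (y + 3)*(y^2 - 7*y + 10) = (y - 5)*(y + 3)*(y - 2)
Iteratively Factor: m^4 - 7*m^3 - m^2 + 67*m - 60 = (m - 4)*(m^3 - 3*m^2 - 13*m + 15) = (m - 4)*(m - 1)*(m^2 - 2*m - 15) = (m - 5)*(m - 4)*(m - 1)*(m + 3)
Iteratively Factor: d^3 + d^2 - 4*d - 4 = (d + 1)*(d^2 - 4) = (d - 2)*(d + 1)*(d + 2)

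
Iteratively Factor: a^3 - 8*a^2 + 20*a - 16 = (a - 2)*(a^2 - 6*a + 8) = (a - 4)*(a - 2)*(a - 2)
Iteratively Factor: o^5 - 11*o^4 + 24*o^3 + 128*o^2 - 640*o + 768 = (o - 3)*(o^4 - 8*o^3 + 128*o - 256) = (o - 4)*(o - 3)*(o^3 - 4*o^2 - 16*o + 64) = (o - 4)^2*(o - 3)*(o^2 - 16) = (o - 4)^2*(o - 3)*(o + 4)*(o - 4)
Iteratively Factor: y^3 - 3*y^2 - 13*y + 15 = (y - 1)*(y^2 - 2*y - 15) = (y - 1)*(y + 3)*(y - 5)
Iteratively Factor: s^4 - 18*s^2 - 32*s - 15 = (s - 5)*(s^3 + 5*s^2 + 7*s + 3) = (s - 5)*(s + 3)*(s^2 + 2*s + 1) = (s - 5)*(s + 1)*(s + 3)*(s + 1)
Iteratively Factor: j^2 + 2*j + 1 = (j + 1)*(j + 1)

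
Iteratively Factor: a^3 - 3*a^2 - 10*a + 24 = (a + 3)*(a^2 - 6*a + 8) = (a - 2)*(a + 3)*(a - 4)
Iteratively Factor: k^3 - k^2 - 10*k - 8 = (k + 1)*(k^2 - 2*k - 8) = (k + 1)*(k + 2)*(k - 4)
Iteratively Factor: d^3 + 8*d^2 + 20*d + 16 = (d + 2)*(d^2 + 6*d + 8) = (d + 2)*(d + 4)*(d + 2)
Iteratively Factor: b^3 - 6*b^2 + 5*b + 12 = (b - 3)*(b^2 - 3*b - 4) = (b - 4)*(b - 3)*(b + 1)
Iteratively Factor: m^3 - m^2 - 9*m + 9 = (m - 3)*(m^2 + 2*m - 3) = (m - 3)*(m + 3)*(m - 1)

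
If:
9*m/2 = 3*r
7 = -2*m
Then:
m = -7/2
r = -21/4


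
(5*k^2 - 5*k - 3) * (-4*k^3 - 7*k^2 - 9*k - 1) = -20*k^5 - 15*k^4 + 2*k^3 + 61*k^2 + 32*k + 3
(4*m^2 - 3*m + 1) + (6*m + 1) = 4*m^2 + 3*m + 2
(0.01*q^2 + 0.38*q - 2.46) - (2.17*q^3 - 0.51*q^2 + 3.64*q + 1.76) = -2.17*q^3 + 0.52*q^2 - 3.26*q - 4.22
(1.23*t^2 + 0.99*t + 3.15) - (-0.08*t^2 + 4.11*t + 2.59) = 1.31*t^2 - 3.12*t + 0.56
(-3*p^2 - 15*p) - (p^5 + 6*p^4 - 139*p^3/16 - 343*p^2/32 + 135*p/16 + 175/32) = -p^5 - 6*p^4 + 139*p^3/16 + 247*p^2/32 - 375*p/16 - 175/32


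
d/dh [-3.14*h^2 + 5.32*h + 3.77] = 5.32 - 6.28*h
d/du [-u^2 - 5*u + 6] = -2*u - 5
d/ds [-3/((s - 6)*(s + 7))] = 3*(2*s + 1)/((s - 6)^2*(s + 7)^2)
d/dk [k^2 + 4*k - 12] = 2*k + 4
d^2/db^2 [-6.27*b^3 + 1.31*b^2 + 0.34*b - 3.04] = 2.62 - 37.62*b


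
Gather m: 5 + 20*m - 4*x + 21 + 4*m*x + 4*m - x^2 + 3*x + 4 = m*(4*x + 24) - x^2 - x + 30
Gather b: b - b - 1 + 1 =0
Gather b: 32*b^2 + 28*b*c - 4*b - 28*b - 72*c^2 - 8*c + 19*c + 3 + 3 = 32*b^2 + b*(28*c - 32) - 72*c^2 + 11*c + 6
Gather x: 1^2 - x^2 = 1 - x^2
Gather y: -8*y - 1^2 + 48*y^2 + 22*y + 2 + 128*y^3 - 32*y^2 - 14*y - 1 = 128*y^3 + 16*y^2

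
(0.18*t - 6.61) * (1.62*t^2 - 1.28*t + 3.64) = 0.2916*t^3 - 10.9386*t^2 + 9.116*t - 24.0604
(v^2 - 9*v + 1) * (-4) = -4*v^2 + 36*v - 4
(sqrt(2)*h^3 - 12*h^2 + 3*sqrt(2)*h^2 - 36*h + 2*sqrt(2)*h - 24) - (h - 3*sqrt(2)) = sqrt(2)*h^3 - 12*h^2 + 3*sqrt(2)*h^2 - 37*h + 2*sqrt(2)*h - 24 + 3*sqrt(2)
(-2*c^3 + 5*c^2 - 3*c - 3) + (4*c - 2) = -2*c^3 + 5*c^2 + c - 5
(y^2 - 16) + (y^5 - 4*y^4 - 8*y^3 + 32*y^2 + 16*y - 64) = y^5 - 4*y^4 - 8*y^3 + 33*y^2 + 16*y - 80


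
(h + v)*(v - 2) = h*v - 2*h + v^2 - 2*v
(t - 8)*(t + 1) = t^2 - 7*t - 8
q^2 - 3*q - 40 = (q - 8)*(q + 5)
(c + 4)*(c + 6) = c^2 + 10*c + 24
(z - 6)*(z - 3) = z^2 - 9*z + 18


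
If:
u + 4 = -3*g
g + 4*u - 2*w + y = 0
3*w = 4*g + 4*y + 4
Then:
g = -5*y/41 - 56/41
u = 15*y/41 + 4/41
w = 48*y/41 - 20/41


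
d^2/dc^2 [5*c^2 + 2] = 10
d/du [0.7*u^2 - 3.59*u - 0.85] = 1.4*u - 3.59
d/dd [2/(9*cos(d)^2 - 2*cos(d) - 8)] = 4*(9*cos(d) - 1)*sin(d)/(-9*cos(d)^2 + 2*cos(d) + 8)^2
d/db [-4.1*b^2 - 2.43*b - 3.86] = -8.2*b - 2.43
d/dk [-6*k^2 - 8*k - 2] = -12*k - 8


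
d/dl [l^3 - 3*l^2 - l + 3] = 3*l^2 - 6*l - 1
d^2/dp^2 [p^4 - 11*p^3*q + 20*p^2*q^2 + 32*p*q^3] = 12*p^2 - 66*p*q + 40*q^2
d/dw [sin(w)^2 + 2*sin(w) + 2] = 2*(sin(w) + 1)*cos(w)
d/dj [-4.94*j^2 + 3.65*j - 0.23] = 3.65 - 9.88*j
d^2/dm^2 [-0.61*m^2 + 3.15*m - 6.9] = -1.22000000000000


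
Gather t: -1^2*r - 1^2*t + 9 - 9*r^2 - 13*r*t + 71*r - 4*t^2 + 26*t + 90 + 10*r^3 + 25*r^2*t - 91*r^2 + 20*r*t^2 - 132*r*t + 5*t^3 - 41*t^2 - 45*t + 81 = 10*r^3 - 100*r^2 + 70*r + 5*t^3 + t^2*(20*r - 45) + t*(25*r^2 - 145*r - 20) + 180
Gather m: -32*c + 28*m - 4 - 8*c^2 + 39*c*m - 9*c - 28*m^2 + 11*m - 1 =-8*c^2 - 41*c - 28*m^2 + m*(39*c + 39) - 5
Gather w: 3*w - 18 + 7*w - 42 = 10*w - 60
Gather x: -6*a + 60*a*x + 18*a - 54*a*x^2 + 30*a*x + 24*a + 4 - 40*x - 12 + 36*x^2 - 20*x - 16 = 36*a + x^2*(36 - 54*a) + x*(90*a - 60) - 24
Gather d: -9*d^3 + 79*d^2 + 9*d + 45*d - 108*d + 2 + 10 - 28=-9*d^3 + 79*d^2 - 54*d - 16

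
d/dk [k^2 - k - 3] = 2*k - 1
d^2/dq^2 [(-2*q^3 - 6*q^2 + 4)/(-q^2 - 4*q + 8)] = 24*(2*q^3 - 5*q^2 + 28*q + 24)/(q^6 + 12*q^5 + 24*q^4 - 128*q^3 - 192*q^2 + 768*q - 512)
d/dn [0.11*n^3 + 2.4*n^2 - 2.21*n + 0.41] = 0.33*n^2 + 4.8*n - 2.21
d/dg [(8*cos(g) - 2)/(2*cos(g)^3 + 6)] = (8*cos(g)^3 - 3*cos(g)^2 - 12)*sin(g)/(cos(g)^6 + 6*cos(g)^3 + 9)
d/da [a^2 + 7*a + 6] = 2*a + 7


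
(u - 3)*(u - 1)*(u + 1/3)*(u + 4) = u^4 + u^3/3 - 13*u^2 + 23*u/3 + 4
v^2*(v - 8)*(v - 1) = v^4 - 9*v^3 + 8*v^2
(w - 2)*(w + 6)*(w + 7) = w^3 + 11*w^2 + 16*w - 84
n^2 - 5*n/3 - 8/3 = (n - 8/3)*(n + 1)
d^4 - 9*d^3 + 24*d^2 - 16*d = d*(d - 4)^2*(d - 1)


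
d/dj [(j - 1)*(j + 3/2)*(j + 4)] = 3*j^2 + 9*j + 1/2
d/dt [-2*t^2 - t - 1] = -4*t - 1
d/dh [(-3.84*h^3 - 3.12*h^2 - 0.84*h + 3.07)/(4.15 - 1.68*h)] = (12.9024*h^3 - 42.5664*h^2 - 25.896*h + 1.6716)/(2.8224*h^2 - 13.944*h + 17.2225)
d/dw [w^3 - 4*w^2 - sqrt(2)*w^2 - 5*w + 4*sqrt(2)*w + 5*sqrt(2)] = 3*w^2 - 8*w - 2*sqrt(2)*w - 5 + 4*sqrt(2)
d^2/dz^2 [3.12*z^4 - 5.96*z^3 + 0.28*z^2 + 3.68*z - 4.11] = 37.44*z^2 - 35.76*z + 0.56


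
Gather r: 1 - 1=0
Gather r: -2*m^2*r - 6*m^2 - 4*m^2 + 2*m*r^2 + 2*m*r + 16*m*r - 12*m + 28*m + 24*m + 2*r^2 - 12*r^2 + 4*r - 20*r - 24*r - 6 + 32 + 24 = -10*m^2 + 40*m + r^2*(2*m - 10) + r*(-2*m^2 + 18*m - 40) + 50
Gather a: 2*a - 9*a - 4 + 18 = 14 - 7*a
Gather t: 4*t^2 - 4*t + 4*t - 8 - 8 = 4*t^2 - 16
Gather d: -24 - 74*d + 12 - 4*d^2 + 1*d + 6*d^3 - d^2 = 6*d^3 - 5*d^2 - 73*d - 12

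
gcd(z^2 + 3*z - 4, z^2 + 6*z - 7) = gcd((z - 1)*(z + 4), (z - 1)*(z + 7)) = z - 1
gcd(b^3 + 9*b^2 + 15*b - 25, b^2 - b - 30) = b + 5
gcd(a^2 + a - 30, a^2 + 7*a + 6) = a + 6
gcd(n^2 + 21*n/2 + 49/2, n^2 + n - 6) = 1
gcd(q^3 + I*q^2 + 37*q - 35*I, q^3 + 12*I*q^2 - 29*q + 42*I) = q^2 + 6*I*q + 7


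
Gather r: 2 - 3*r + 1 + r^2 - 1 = r^2 - 3*r + 2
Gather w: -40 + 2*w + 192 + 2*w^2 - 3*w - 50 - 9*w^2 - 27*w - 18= -7*w^2 - 28*w + 84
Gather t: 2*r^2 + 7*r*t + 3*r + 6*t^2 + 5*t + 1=2*r^2 + 3*r + 6*t^2 + t*(7*r + 5) + 1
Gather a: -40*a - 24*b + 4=-40*a - 24*b + 4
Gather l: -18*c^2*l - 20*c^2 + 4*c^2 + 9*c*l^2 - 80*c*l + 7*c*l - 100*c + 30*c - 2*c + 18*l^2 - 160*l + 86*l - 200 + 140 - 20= -16*c^2 - 72*c + l^2*(9*c + 18) + l*(-18*c^2 - 73*c - 74) - 80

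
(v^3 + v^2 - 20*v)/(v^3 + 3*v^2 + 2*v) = (v^2 + v - 20)/(v^2 + 3*v + 2)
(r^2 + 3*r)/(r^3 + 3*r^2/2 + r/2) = 2*(r + 3)/(2*r^2 + 3*r + 1)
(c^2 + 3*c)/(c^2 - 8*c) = (c + 3)/(c - 8)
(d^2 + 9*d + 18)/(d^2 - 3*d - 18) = (d + 6)/(d - 6)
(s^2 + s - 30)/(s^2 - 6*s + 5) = (s + 6)/(s - 1)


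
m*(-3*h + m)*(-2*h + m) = 6*h^2*m - 5*h*m^2 + m^3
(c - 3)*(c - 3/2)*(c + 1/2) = c^3 - 4*c^2 + 9*c/4 + 9/4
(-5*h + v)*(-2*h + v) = 10*h^2 - 7*h*v + v^2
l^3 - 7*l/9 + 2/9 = (l - 2/3)*(l - 1/3)*(l + 1)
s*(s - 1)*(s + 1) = s^3 - s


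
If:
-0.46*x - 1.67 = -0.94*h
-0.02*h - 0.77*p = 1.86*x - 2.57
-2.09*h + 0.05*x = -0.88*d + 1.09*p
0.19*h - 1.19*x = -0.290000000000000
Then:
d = 7.21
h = 2.06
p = 1.90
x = 0.57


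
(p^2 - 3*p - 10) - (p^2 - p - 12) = 2 - 2*p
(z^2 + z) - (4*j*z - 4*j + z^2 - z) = -4*j*z + 4*j + 2*z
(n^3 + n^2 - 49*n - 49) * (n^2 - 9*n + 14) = n^5 - 8*n^4 - 44*n^3 + 406*n^2 - 245*n - 686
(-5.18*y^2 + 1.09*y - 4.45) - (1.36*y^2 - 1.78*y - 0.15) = -6.54*y^2 + 2.87*y - 4.3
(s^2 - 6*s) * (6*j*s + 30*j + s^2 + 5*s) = 6*j*s^3 - 6*j*s^2 - 180*j*s + s^4 - s^3 - 30*s^2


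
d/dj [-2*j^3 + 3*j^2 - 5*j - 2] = -6*j^2 + 6*j - 5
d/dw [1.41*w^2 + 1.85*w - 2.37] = 2.82*w + 1.85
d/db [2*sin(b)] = 2*cos(b)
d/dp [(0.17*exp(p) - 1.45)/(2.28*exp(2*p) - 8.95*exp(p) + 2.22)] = (-0.3876*exp(2*p) + 6.612*exp(p) - 12.6001)*exp(p)/(5.1984*exp(4*p) - 40.812*exp(3*p) + 90.2257*exp(2*p) - 39.738*exp(p) + 4.9284)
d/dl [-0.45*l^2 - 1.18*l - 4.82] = -0.9*l - 1.18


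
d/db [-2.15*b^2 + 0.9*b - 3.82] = 0.9 - 4.3*b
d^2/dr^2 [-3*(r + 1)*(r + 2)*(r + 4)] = -18*r - 42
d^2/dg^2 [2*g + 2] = 0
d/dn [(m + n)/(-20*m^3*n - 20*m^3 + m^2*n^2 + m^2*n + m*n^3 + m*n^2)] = (-20*m^2*n - 20*m^2 + m*n^2 + m*n + n^3 + n^2 - (m + n)*(-20*m^2 + 2*m*n + m + 3*n^2 + 2*n))/(m*(-20*m^2*n - 20*m^2 + m*n^2 + m*n + n^3 + n^2)^2)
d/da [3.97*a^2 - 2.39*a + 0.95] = 7.94*a - 2.39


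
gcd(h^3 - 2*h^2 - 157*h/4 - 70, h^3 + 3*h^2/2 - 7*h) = h + 7/2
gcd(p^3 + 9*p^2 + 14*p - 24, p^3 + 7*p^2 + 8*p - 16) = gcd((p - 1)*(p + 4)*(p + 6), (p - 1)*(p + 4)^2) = p^2 + 3*p - 4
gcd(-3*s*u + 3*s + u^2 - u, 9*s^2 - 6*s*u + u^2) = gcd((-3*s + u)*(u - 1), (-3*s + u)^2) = 3*s - u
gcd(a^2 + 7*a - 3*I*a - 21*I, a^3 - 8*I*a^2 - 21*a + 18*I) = a - 3*I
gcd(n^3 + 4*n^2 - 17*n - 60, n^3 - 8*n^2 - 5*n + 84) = n^2 - n - 12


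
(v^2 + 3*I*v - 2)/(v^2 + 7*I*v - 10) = (v + I)/(v + 5*I)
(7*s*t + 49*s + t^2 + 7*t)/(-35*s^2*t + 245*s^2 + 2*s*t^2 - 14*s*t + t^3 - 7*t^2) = (-t - 7)/(5*s*t - 35*s - t^2 + 7*t)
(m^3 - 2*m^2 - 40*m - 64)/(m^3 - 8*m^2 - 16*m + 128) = (m + 2)/(m - 4)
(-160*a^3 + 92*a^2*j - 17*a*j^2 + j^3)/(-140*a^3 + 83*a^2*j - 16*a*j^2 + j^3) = (8*a - j)/(7*a - j)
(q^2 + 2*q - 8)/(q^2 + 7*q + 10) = (q^2 + 2*q - 8)/(q^2 + 7*q + 10)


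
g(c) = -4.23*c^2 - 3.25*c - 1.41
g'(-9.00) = 72.89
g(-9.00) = -314.79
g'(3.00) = -28.63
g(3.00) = -49.23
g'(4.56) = -41.83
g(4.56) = -104.19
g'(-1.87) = 12.57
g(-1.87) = -10.12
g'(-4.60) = 35.67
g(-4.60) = -75.97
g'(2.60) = -25.25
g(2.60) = -38.45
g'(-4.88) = 38.03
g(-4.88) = -86.28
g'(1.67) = -17.38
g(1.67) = -18.63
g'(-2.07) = 14.26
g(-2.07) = -12.81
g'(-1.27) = 7.49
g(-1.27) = -4.11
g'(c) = -8.46*c - 3.25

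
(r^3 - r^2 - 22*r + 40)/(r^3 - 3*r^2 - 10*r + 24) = (r + 5)/(r + 3)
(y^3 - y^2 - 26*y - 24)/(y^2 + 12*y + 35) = (y^3 - y^2 - 26*y - 24)/(y^2 + 12*y + 35)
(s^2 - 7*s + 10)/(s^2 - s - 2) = (s - 5)/(s + 1)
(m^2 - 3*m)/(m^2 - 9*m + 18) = m/(m - 6)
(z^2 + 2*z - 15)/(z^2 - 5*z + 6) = (z + 5)/(z - 2)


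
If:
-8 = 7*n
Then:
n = -8/7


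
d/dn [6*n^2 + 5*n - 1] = 12*n + 5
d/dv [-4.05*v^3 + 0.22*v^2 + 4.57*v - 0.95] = -12.15*v^2 + 0.44*v + 4.57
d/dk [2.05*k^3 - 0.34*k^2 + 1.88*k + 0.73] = 6.15*k^2 - 0.68*k + 1.88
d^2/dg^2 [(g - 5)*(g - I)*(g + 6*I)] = 6*g - 10 + 10*I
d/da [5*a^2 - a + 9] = 10*a - 1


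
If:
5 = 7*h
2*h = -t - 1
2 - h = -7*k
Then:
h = 5/7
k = -9/49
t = -17/7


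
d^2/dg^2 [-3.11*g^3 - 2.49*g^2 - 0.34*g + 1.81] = -18.66*g - 4.98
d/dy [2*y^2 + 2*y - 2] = 4*y + 2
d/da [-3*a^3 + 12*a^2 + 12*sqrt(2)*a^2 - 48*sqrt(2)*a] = -9*a^2 + 24*a + 24*sqrt(2)*a - 48*sqrt(2)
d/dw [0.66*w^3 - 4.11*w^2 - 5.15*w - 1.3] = 1.98*w^2 - 8.22*w - 5.15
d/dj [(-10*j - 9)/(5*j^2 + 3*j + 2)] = (50*j^2 + 90*j + 7)/(25*j^4 + 30*j^3 + 29*j^2 + 12*j + 4)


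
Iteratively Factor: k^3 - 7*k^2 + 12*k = (k - 3)*(k^2 - 4*k) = k*(k - 3)*(k - 4)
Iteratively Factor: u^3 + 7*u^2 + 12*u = (u)*(u^2 + 7*u + 12) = u*(u + 3)*(u + 4)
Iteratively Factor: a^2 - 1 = (a + 1)*(a - 1)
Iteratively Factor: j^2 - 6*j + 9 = (j - 3)*(j - 3)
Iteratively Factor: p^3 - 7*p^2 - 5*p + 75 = (p - 5)*(p^2 - 2*p - 15) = (p - 5)^2*(p + 3)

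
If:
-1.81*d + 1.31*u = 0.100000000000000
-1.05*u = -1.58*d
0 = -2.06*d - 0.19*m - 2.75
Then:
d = 0.62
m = -21.20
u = 0.93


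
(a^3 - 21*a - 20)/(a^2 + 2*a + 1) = (a^2 - a - 20)/(a + 1)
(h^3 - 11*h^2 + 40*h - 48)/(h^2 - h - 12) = (h^2 - 7*h + 12)/(h + 3)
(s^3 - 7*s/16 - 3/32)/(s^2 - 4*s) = (32*s^3 - 14*s - 3)/(32*s*(s - 4))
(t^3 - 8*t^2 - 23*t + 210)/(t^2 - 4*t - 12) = (t^2 - 2*t - 35)/(t + 2)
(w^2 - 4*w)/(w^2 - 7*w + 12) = w/(w - 3)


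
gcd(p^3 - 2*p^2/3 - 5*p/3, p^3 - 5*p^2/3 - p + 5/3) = p^2 - 2*p/3 - 5/3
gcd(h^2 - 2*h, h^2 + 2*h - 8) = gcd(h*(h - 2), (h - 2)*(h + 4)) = h - 2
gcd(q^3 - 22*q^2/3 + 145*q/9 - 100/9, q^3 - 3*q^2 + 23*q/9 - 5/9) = q - 5/3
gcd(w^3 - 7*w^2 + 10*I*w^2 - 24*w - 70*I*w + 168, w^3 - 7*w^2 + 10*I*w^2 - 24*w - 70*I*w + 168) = w^3 + w^2*(-7 + 10*I) + w*(-24 - 70*I) + 168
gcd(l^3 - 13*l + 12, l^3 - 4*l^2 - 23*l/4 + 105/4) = l - 3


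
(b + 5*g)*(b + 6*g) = b^2 + 11*b*g + 30*g^2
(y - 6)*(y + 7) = y^2 + y - 42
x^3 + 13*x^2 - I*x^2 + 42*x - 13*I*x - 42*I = (x + 6)*(x + 7)*(x - I)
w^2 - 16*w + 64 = (w - 8)^2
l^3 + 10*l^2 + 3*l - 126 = (l - 3)*(l + 6)*(l + 7)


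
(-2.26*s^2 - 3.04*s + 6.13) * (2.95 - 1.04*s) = 2.3504*s^3 - 3.5054*s^2 - 15.3432*s + 18.0835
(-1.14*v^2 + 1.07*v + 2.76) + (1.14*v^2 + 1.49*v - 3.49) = 2.56*v - 0.73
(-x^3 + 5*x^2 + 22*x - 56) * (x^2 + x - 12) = -x^5 + 4*x^4 + 39*x^3 - 94*x^2 - 320*x + 672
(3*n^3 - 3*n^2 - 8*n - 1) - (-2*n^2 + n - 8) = 3*n^3 - n^2 - 9*n + 7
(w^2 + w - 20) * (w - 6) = w^3 - 5*w^2 - 26*w + 120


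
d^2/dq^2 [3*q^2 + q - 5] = 6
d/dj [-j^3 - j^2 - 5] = j*(-3*j - 2)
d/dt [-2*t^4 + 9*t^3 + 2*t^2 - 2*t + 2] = -8*t^3 + 27*t^2 + 4*t - 2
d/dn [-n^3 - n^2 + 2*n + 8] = -3*n^2 - 2*n + 2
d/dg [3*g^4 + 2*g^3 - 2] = g^2*(12*g + 6)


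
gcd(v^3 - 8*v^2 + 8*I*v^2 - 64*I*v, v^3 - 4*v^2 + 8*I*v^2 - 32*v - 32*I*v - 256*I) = v^2 + v*(-8 + 8*I) - 64*I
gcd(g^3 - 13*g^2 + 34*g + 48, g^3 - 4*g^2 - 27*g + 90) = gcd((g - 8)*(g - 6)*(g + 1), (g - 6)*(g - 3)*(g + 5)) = g - 6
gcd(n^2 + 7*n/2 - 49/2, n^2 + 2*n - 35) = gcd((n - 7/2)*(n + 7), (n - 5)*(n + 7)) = n + 7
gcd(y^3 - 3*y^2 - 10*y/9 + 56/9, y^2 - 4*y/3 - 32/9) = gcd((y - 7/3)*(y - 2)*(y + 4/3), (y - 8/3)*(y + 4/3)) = y + 4/3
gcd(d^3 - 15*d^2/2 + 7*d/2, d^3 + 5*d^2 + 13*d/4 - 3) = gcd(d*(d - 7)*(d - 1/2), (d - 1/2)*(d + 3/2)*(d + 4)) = d - 1/2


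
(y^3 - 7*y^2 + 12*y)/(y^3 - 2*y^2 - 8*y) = (y - 3)/(y + 2)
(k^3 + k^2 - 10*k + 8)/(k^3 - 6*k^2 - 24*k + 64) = (k - 1)/(k - 8)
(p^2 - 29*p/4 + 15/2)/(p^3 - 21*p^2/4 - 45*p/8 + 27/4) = 2*(4*p - 5)/(8*p^2 + 6*p - 9)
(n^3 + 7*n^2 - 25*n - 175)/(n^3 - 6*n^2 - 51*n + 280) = (n + 5)/(n - 8)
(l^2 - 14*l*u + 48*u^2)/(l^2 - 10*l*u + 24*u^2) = (-l + 8*u)/(-l + 4*u)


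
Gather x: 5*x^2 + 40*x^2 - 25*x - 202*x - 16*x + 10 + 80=45*x^2 - 243*x + 90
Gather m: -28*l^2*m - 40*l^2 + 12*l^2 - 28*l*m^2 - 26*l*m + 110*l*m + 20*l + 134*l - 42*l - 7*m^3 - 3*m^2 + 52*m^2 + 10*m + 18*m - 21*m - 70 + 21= -28*l^2 + 112*l - 7*m^3 + m^2*(49 - 28*l) + m*(-28*l^2 + 84*l + 7) - 49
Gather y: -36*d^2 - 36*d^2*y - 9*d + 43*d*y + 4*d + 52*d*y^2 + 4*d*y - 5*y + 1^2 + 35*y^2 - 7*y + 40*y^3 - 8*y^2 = -36*d^2 - 5*d + 40*y^3 + y^2*(52*d + 27) + y*(-36*d^2 + 47*d - 12) + 1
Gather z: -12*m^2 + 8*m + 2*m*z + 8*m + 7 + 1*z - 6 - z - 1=-12*m^2 + 2*m*z + 16*m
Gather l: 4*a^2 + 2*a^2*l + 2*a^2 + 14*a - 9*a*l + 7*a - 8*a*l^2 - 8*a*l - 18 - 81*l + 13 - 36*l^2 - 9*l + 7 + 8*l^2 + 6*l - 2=6*a^2 + 21*a + l^2*(-8*a - 28) + l*(2*a^2 - 17*a - 84)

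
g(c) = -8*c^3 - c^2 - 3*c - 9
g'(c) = -24*c^2 - 2*c - 3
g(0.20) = -9.70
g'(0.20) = -4.36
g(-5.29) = 1163.17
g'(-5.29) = -664.04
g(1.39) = -36.59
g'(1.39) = -52.15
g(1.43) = -38.73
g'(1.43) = -54.94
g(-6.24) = 1914.55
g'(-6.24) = -925.02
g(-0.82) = -2.80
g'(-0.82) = -17.50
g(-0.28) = -8.06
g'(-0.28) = -4.32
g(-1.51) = 20.79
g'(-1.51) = -54.70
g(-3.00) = 207.00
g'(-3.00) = -213.00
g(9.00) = -5949.00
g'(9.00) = -1965.00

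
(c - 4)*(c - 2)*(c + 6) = c^3 - 28*c + 48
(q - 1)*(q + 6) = q^2 + 5*q - 6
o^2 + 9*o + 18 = (o + 3)*(o + 6)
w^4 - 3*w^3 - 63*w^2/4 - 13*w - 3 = (w - 6)*(w + 1/2)^2*(w + 2)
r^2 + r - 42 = (r - 6)*(r + 7)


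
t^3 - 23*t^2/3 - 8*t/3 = t*(t - 8)*(t + 1/3)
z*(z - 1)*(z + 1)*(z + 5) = z^4 + 5*z^3 - z^2 - 5*z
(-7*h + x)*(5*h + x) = -35*h^2 - 2*h*x + x^2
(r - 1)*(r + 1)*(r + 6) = r^3 + 6*r^2 - r - 6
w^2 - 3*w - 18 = (w - 6)*(w + 3)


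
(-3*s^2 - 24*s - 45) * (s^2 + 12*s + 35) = -3*s^4 - 60*s^3 - 438*s^2 - 1380*s - 1575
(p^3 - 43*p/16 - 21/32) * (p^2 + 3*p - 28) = p^5 + 3*p^4 - 491*p^3/16 - 279*p^2/32 + 2345*p/32 + 147/8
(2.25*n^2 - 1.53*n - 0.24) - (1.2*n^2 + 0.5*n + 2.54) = 1.05*n^2 - 2.03*n - 2.78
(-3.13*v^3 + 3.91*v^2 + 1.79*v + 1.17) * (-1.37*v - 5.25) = 4.2881*v^4 + 11.0758*v^3 - 22.9798*v^2 - 11.0004*v - 6.1425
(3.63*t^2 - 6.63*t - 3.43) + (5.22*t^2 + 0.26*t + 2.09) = 8.85*t^2 - 6.37*t - 1.34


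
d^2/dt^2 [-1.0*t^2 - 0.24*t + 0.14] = -2.00000000000000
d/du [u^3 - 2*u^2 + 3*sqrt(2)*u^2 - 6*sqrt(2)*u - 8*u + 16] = 3*u^2 - 4*u + 6*sqrt(2)*u - 6*sqrt(2) - 8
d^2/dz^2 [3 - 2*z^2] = -4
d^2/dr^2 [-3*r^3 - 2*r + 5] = -18*r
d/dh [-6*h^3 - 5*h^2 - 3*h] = -18*h^2 - 10*h - 3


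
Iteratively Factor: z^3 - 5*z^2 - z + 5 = (z - 5)*(z^2 - 1) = (z - 5)*(z + 1)*(z - 1)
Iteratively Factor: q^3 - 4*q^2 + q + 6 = (q - 3)*(q^2 - q - 2) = (q - 3)*(q + 1)*(q - 2)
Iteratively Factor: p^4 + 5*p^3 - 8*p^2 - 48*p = (p - 3)*(p^3 + 8*p^2 + 16*p) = p*(p - 3)*(p^2 + 8*p + 16) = p*(p - 3)*(p + 4)*(p + 4)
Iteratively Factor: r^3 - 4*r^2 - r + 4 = (r - 1)*(r^2 - 3*r - 4) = (r - 4)*(r - 1)*(r + 1)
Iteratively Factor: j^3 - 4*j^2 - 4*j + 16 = (j - 2)*(j^2 - 2*j - 8) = (j - 4)*(j - 2)*(j + 2)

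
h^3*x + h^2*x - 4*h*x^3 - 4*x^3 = (h - 2*x)*(h + 2*x)*(h*x + x)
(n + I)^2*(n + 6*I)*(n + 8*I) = n^4 + 16*I*n^3 - 77*n^2 - 110*I*n + 48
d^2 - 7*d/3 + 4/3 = (d - 4/3)*(d - 1)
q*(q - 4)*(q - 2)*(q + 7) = q^4 + q^3 - 34*q^2 + 56*q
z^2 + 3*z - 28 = (z - 4)*(z + 7)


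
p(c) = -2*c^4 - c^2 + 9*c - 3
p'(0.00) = 9.00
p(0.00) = -3.00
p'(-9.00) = 5859.00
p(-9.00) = -13287.00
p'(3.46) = -329.29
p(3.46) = -270.47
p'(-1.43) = 35.25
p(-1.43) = -26.28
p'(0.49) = 7.08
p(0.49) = 1.05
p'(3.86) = -458.82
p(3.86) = -427.16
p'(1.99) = -58.02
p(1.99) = -20.41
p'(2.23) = -84.18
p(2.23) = -37.36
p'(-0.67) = 12.75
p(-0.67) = -9.88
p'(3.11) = -237.86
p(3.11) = -171.78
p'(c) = -8*c^3 - 2*c + 9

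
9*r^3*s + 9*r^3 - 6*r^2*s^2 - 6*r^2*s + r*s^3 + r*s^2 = (-3*r + s)^2*(r*s + r)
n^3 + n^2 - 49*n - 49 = (n - 7)*(n + 1)*(n + 7)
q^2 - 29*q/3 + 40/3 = (q - 8)*(q - 5/3)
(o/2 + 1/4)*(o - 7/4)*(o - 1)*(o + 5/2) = o^4/2 + o^3/8 - 21*o^2/8 + 29*o/32 + 35/32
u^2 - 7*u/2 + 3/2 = (u - 3)*(u - 1/2)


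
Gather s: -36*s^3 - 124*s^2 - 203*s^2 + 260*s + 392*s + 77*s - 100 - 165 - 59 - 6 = -36*s^3 - 327*s^2 + 729*s - 330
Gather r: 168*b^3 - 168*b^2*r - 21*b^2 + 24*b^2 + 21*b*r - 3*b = 168*b^3 + 3*b^2 - 3*b + r*(-168*b^2 + 21*b)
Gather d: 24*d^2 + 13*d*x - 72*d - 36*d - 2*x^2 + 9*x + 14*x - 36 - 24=24*d^2 + d*(13*x - 108) - 2*x^2 + 23*x - 60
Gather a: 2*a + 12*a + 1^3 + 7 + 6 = 14*a + 14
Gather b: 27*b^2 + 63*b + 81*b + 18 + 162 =27*b^2 + 144*b + 180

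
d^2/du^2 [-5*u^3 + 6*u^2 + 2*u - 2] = 12 - 30*u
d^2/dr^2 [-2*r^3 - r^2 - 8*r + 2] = -12*r - 2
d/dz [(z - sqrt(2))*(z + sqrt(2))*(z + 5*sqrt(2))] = 3*z^2 + 10*sqrt(2)*z - 2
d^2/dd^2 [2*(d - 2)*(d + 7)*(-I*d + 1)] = -12*I*d + 4 - 20*I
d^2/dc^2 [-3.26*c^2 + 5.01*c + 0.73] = -6.52000000000000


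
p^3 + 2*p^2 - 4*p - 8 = (p - 2)*(p + 2)^2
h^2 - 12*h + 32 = (h - 8)*(h - 4)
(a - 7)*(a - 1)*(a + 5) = a^3 - 3*a^2 - 33*a + 35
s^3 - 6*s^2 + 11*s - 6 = (s - 3)*(s - 2)*(s - 1)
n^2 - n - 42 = (n - 7)*(n + 6)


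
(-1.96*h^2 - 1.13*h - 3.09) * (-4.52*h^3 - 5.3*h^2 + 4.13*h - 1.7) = 8.8592*h^5 + 15.4956*h^4 + 11.861*h^3 + 15.0421*h^2 - 10.8407*h + 5.253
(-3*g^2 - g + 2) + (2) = -3*g^2 - g + 4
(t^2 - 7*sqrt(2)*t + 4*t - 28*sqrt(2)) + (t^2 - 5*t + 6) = 2*t^2 - 7*sqrt(2)*t - t - 28*sqrt(2) + 6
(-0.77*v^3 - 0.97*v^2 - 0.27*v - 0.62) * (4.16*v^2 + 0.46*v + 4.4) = -3.2032*v^5 - 4.3894*v^4 - 4.9574*v^3 - 6.9714*v^2 - 1.4732*v - 2.728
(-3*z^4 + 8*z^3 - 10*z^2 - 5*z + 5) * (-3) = 9*z^4 - 24*z^3 + 30*z^2 + 15*z - 15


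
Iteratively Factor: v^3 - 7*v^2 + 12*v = (v - 3)*(v^2 - 4*v) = v*(v - 3)*(v - 4)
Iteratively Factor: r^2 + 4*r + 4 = (r + 2)*(r + 2)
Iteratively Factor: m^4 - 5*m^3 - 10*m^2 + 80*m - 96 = (m - 2)*(m^3 - 3*m^2 - 16*m + 48) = (m - 4)*(m - 2)*(m^2 + m - 12) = (m - 4)*(m - 2)*(m + 4)*(m - 3)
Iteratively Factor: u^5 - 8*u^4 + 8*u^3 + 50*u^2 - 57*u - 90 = (u + 2)*(u^4 - 10*u^3 + 28*u^2 - 6*u - 45) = (u - 3)*(u + 2)*(u^3 - 7*u^2 + 7*u + 15) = (u - 3)^2*(u + 2)*(u^2 - 4*u - 5) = (u - 5)*(u - 3)^2*(u + 2)*(u + 1)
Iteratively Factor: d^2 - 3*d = (d)*(d - 3)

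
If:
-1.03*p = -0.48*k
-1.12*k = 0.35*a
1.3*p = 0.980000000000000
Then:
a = -5.18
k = 1.62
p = 0.75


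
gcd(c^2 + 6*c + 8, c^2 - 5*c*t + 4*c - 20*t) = c + 4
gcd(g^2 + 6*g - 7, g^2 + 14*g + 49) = g + 7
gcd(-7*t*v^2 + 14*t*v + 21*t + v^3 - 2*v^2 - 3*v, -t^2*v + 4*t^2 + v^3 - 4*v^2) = 1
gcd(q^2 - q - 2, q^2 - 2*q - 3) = q + 1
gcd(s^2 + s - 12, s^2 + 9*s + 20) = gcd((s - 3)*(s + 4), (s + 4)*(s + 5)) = s + 4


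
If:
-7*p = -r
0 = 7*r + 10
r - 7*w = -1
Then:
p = -10/49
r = -10/7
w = -3/49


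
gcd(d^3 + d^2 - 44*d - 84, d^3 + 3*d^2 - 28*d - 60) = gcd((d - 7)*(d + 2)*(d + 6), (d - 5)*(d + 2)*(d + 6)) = d^2 + 8*d + 12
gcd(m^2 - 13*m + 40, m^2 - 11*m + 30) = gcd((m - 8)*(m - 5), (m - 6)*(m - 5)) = m - 5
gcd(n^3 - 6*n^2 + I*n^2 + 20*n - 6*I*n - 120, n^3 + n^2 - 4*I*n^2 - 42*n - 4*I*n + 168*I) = n^2 + n*(-6 - 4*I) + 24*I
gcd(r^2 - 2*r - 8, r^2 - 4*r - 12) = r + 2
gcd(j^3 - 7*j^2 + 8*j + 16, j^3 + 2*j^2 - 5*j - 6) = j + 1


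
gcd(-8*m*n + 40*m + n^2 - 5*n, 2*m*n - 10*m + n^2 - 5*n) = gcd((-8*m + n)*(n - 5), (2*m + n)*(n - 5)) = n - 5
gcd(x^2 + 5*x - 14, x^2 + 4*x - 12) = x - 2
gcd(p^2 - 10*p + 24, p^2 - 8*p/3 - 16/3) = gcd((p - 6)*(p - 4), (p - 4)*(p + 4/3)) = p - 4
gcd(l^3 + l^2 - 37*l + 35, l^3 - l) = l - 1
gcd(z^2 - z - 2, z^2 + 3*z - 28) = 1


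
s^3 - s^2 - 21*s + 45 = (s - 3)^2*(s + 5)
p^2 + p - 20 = (p - 4)*(p + 5)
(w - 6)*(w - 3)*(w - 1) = w^3 - 10*w^2 + 27*w - 18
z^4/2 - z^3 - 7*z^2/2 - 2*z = z*(z/2 + 1/2)*(z - 4)*(z + 1)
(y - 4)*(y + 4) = y^2 - 16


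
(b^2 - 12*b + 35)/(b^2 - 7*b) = (b - 5)/b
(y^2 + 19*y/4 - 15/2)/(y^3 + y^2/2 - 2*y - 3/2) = (4*y^2 + 19*y - 30)/(2*(2*y^3 + y^2 - 4*y - 3))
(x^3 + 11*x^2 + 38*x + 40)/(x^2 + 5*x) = x + 6 + 8/x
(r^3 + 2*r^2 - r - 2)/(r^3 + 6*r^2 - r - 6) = (r + 2)/(r + 6)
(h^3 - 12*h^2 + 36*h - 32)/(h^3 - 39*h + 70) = (h^2 - 10*h + 16)/(h^2 + 2*h - 35)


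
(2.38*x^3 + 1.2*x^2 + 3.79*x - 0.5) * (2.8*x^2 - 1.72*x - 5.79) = 6.664*x^5 - 0.7336*x^4 - 5.2322*x^3 - 14.8668*x^2 - 21.0841*x + 2.895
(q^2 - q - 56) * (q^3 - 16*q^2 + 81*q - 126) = q^5 - 17*q^4 + 41*q^3 + 689*q^2 - 4410*q + 7056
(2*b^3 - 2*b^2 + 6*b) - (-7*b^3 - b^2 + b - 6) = 9*b^3 - b^2 + 5*b + 6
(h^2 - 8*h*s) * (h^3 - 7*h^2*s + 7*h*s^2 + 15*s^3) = h^5 - 15*h^4*s + 63*h^3*s^2 - 41*h^2*s^3 - 120*h*s^4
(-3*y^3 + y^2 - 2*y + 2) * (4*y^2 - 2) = -12*y^5 + 4*y^4 - 2*y^3 + 6*y^2 + 4*y - 4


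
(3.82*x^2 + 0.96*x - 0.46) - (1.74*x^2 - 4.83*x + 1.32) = 2.08*x^2 + 5.79*x - 1.78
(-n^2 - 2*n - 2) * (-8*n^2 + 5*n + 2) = 8*n^4 + 11*n^3 + 4*n^2 - 14*n - 4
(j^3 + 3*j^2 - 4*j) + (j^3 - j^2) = 2*j^3 + 2*j^2 - 4*j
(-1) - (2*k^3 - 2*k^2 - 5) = -2*k^3 + 2*k^2 + 4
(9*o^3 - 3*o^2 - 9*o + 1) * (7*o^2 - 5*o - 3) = 63*o^5 - 66*o^4 - 75*o^3 + 61*o^2 + 22*o - 3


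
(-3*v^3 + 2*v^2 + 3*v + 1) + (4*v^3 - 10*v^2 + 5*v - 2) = v^3 - 8*v^2 + 8*v - 1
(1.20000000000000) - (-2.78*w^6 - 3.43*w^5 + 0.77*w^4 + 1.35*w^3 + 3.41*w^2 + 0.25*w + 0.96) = 2.78*w^6 + 3.43*w^5 - 0.77*w^4 - 1.35*w^3 - 3.41*w^2 - 0.25*w + 0.24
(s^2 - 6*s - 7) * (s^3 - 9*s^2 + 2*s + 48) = s^5 - 15*s^4 + 49*s^3 + 99*s^2 - 302*s - 336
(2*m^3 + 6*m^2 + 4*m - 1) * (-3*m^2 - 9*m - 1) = -6*m^5 - 36*m^4 - 68*m^3 - 39*m^2 + 5*m + 1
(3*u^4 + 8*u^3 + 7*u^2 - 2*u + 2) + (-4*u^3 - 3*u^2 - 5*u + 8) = 3*u^4 + 4*u^3 + 4*u^2 - 7*u + 10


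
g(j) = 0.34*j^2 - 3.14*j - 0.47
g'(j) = 0.68*j - 3.14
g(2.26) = -5.83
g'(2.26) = -1.60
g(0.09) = -0.75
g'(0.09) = -3.08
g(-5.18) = 24.92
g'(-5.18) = -6.66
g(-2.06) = 7.44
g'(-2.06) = -4.54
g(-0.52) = 1.25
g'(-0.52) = -3.49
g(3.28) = -7.11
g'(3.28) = -0.91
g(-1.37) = 4.47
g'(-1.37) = -4.07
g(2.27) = -5.85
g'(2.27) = -1.60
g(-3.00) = 12.01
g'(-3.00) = -5.18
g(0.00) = -0.47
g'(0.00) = -3.14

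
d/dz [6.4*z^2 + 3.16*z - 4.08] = 12.8*z + 3.16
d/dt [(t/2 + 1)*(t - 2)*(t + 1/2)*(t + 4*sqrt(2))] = 2*t^3 + 3*t^2/4 + 6*sqrt(2)*t^2 - 4*t + 2*sqrt(2)*t - 8*sqrt(2) - 1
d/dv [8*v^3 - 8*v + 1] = 24*v^2 - 8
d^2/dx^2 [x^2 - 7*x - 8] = 2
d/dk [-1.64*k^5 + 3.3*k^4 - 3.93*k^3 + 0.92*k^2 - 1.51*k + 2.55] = -8.2*k^4 + 13.2*k^3 - 11.79*k^2 + 1.84*k - 1.51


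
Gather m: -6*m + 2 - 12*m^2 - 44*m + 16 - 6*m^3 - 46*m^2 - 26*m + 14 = -6*m^3 - 58*m^2 - 76*m + 32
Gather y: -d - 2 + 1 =-d - 1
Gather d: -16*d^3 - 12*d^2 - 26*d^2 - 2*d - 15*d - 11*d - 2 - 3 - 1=-16*d^3 - 38*d^2 - 28*d - 6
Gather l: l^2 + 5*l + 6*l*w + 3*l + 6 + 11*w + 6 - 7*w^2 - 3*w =l^2 + l*(6*w + 8) - 7*w^2 + 8*w + 12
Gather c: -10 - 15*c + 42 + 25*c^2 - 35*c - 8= 25*c^2 - 50*c + 24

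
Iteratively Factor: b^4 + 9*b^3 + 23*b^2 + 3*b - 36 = (b + 4)*(b^3 + 5*b^2 + 3*b - 9) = (b + 3)*(b + 4)*(b^2 + 2*b - 3) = (b - 1)*(b + 3)*(b + 4)*(b + 3)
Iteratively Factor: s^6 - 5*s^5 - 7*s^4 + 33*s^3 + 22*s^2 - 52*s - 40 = (s + 1)*(s^5 - 6*s^4 - s^3 + 34*s^2 - 12*s - 40) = (s - 2)*(s + 1)*(s^4 - 4*s^3 - 9*s^2 + 16*s + 20) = (s - 2)*(s + 1)*(s + 2)*(s^3 - 6*s^2 + 3*s + 10) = (s - 2)^2*(s + 1)*(s + 2)*(s^2 - 4*s - 5) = (s - 5)*(s - 2)^2*(s + 1)*(s + 2)*(s + 1)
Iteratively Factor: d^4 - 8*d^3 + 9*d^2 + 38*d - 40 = (d + 2)*(d^3 - 10*d^2 + 29*d - 20) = (d - 1)*(d + 2)*(d^2 - 9*d + 20) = (d - 4)*(d - 1)*(d + 2)*(d - 5)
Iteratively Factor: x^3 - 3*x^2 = (x - 3)*(x^2) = x*(x - 3)*(x)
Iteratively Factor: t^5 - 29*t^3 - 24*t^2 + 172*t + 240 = (t - 5)*(t^4 + 5*t^3 - 4*t^2 - 44*t - 48) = (t - 5)*(t + 4)*(t^3 + t^2 - 8*t - 12) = (t - 5)*(t + 2)*(t + 4)*(t^2 - t - 6) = (t - 5)*(t - 3)*(t + 2)*(t + 4)*(t + 2)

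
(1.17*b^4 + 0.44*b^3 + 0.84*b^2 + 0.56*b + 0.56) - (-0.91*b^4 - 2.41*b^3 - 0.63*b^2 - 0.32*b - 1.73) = 2.08*b^4 + 2.85*b^3 + 1.47*b^2 + 0.88*b + 2.29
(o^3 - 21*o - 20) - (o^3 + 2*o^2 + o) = -2*o^2 - 22*o - 20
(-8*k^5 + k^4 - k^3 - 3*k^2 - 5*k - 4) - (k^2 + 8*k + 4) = -8*k^5 + k^4 - k^3 - 4*k^2 - 13*k - 8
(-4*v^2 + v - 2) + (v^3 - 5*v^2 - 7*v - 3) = v^3 - 9*v^2 - 6*v - 5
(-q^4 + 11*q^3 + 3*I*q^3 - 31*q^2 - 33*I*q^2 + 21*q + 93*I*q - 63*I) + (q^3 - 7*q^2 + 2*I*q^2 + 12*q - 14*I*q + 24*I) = -q^4 + 12*q^3 + 3*I*q^3 - 38*q^2 - 31*I*q^2 + 33*q + 79*I*q - 39*I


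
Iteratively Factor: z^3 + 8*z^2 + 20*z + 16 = (z + 2)*(z^2 + 6*z + 8) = (z + 2)*(z + 4)*(z + 2)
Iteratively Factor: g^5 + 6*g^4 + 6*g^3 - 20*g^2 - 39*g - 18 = (g + 3)*(g^4 + 3*g^3 - 3*g^2 - 11*g - 6) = (g + 1)*(g + 3)*(g^3 + 2*g^2 - 5*g - 6) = (g + 1)^2*(g + 3)*(g^2 + g - 6) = (g - 2)*(g + 1)^2*(g + 3)*(g + 3)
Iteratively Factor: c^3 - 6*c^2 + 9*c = (c)*(c^2 - 6*c + 9) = c*(c - 3)*(c - 3)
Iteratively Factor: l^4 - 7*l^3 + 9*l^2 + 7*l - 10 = (l - 2)*(l^3 - 5*l^2 - l + 5) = (l - 2)*(l + 1)*(l^2 - 6*l + 5) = (l - 2)*(l - 1)*(l + 1)*(l - 5)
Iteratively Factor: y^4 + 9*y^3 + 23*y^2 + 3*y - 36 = (y + 3)*(y^3 + 6*y^2 + 5*y - 12) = (y - 1)*(y + 3)*(y^2 + 7*y + 12) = (y - 1)*(y + 3)*(y + 4)*(y + 3)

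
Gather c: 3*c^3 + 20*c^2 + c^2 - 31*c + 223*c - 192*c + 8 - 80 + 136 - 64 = 3*c^3 + 21*c^2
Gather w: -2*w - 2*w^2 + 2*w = -2*w^2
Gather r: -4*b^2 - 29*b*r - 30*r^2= -4*b^2 - 29*b*r - 30*r^2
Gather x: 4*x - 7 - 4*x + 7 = 0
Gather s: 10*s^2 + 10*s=10*s^2 + 10*s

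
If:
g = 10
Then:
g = 10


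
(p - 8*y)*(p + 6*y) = p^2 - 2*p*y - 48*y^2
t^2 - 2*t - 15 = (t - 5)*(t + 3)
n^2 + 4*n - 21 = (n - 3)*(n + 7)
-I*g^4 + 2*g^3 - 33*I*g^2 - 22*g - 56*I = (g - 4*I)*(g - 2*I)*(g + 7*I)*(-I*g + 1)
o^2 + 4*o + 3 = (o + 1)*(o + 3)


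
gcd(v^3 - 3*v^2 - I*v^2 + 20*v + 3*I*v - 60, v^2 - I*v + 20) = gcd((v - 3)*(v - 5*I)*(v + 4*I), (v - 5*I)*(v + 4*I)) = v^2 - I*v + 20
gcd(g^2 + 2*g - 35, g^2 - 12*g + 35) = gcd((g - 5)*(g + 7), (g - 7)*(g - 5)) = g - 5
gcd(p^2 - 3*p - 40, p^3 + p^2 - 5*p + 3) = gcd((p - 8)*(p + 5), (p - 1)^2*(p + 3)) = 1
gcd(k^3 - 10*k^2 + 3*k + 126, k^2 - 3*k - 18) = k^2 - 3*k - 18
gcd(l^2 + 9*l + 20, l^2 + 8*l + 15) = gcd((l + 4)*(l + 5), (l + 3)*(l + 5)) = l + 5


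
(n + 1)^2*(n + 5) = n^3 + 7*n^2 + 11*n + 5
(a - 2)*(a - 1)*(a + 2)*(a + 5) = a^4 + 4*a^3 - 9*a^2 - 16*a + 20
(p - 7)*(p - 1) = p^2 - 8*p + 7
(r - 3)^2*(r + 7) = r^3 + r^2 - 33*r + 63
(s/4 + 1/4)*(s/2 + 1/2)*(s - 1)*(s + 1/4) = s^4/8 + 5*s^3/32 - 3*s^2/32 - 5*s/32 - 1/32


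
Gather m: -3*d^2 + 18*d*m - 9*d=-3*d^2 + 18*d*m - 9*d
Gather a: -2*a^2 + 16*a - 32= -2*a^2 + 16*a - 32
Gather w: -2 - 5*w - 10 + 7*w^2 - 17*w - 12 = 7*w^2 - 22*w - 24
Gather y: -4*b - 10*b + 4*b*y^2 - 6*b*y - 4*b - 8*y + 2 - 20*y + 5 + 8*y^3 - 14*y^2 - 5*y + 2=-18*b + 8*y^3 + y^2*(4*b - 14) + y*(-6*b - 33) + 9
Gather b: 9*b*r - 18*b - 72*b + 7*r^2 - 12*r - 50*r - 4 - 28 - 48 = b*(9*r - 90) + 7*r^2 - 62*r - 80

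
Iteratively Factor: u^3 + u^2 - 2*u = (u - 1)*(u^2 + 2*u) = (u - 1)*(u + 2)*(u)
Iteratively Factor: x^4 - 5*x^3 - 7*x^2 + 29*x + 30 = (x - 5)*(x^3 - 7*x - 6) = (x - 5)*(x - 3)*(x^2 + 3*x + 2) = (x - 5)*(x - 3)*(x + 2)*(x + 1)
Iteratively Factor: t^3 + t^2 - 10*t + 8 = (t - 2)*(t^2 + 3*t - 4) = (t - 2)*(t + 4)*(t - 1)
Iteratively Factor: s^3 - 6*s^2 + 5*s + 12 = (s - 3)*(s^2 - 3*s - 4) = (s - 4)*(s - 3)*(s + 1)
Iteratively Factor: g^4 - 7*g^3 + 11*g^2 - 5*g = (g - 1)*(g^3 - 6*g^2 + 5*g) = (g - 1)^2*(g^2 - 5*g) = (g - 5)*(g - 1)^2*(g)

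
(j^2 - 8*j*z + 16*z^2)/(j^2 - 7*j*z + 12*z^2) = (-j + 4*z)/(-j + 3*z)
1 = 1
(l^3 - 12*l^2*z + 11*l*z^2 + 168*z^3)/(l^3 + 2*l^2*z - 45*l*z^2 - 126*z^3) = (l - 8*z)/(l + 6*z)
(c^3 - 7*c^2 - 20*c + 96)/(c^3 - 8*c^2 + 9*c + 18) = (c^2 - 4*c - 32)/(c^2 - 5*c - 6)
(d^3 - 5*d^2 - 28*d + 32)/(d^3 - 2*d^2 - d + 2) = (d^2 - 4*d - 32)/(d^2 - d - 2)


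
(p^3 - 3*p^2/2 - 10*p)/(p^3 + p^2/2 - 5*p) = (p - 4)/(p - 2)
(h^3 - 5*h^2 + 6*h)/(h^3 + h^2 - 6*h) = (h - 3)/(h + 3)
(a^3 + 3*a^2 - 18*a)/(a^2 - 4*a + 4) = a*(a^2 + 3*a - 18)/(a^2 - 4*a + 4)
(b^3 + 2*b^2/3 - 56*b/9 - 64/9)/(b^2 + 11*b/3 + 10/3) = (9*b^2 - 12*b - 32)/(3*(3*b + 5))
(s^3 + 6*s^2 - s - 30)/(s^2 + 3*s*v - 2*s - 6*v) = (s^2 + 8*s + 15)/(s + 3*v)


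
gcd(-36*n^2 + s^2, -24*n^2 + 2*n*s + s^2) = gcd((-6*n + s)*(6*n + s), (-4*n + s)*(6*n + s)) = 6*n + s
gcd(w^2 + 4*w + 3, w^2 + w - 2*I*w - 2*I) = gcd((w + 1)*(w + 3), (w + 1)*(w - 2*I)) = w + 1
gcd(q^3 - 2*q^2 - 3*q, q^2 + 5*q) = q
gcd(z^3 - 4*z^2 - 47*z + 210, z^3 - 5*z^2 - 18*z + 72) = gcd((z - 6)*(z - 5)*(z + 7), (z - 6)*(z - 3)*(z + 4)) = z - 6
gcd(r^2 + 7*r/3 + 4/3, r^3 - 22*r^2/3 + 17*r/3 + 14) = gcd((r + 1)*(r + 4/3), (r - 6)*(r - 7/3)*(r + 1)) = r + 1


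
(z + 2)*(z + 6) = z^2 + 8*z + 12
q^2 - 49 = (q - 7)*(q + 7)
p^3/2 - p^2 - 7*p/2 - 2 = (p/2 + 1/2)*(p - 4)*(p + 1)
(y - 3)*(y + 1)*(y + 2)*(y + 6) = y^4 + 6*y^3 - 7*y^2 - 48*y - 36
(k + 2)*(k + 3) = k^2 + 5*k + 6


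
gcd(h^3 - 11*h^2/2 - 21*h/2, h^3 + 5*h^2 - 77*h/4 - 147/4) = h + 3/2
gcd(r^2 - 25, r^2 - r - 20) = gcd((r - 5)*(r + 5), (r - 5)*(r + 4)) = r - 5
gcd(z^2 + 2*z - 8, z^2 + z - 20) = 1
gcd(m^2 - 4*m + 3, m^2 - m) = m - 1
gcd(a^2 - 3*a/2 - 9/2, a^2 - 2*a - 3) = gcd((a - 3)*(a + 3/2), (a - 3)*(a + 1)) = a - 3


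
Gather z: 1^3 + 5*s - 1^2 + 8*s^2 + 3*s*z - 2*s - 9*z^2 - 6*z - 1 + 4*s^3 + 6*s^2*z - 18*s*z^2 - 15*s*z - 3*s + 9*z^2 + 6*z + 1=4*s^3 + 8*s^2 - 18*s*z^2 + z*(6*s^2 - 12*s)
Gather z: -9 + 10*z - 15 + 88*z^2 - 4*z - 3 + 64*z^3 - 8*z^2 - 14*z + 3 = 64*z^3 + 80*z^2 - 8*z - 24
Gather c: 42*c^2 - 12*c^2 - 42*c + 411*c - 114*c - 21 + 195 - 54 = 30*c^2 + 255*c + 120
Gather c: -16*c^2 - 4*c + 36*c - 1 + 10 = -16*c^2 + 32*c + 9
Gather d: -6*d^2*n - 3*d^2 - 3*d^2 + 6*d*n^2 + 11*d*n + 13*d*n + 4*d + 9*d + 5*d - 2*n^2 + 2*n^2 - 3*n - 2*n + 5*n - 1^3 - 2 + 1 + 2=d^2*(-6*n - 6) + d*(6*n^2 + 24*n + 18)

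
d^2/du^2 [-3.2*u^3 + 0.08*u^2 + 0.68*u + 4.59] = 0.16 - 19.2*u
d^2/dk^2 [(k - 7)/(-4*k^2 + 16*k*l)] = (k*(k - 4*l)*(3*k - 4*l - 7) - 4*(k - 7)*(k - 2*l)^2)/(2*k^3*(k - 4*l)^3)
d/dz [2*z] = 2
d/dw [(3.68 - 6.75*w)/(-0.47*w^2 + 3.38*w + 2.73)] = (-3.1725*w^2 + 3.4592*w - 30.8659)/(0.2209*w^4 - 3.1772*w^3 + 8.8582*w^2 + 18.4548*w + 7.4529)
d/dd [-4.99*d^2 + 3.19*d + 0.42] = 3.19 - 9.98*d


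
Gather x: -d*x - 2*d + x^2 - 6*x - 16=-2*d + x^2 + x*(-d - 6) - 16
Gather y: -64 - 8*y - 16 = -8*y - 80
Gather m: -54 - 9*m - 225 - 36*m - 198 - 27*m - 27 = -72*m - 504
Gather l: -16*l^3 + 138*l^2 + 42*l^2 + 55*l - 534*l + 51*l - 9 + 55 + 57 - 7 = -16*l^3 + 180*l^2 - 428*l + 96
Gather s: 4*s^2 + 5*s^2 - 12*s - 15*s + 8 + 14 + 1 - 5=9*s^2 - 27*s + 18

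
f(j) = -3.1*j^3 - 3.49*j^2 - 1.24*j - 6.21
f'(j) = -9.3*j^2 - 6.98*j - 1.24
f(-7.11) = 940.40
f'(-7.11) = -421.75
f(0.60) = -8.88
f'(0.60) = -8.78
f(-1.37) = -3.09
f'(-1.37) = -9.13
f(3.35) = -166.08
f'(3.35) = -128.99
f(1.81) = -38.27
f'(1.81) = -44.34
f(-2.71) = 33.22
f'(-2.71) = -50.62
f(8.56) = -2216.94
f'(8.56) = -742.43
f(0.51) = -8.16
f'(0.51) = -7.22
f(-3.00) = 49.80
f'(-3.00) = -64.00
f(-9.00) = 1982.16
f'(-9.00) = -691.72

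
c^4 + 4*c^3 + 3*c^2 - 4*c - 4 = (c - 1)*(c + 1)*(c + 2)^2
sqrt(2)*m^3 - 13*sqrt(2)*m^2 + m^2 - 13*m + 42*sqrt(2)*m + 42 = (m - 7)*(m - 6)*(sqrt(2)*m + 1)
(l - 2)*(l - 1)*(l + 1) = l^3 - 2*l^2 - l + 2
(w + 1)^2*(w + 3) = w^3 + 5*w^2 + 7*w + 3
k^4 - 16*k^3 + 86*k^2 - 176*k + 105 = (k - 7)*(k - 5)*(k - 3)*(k - 1)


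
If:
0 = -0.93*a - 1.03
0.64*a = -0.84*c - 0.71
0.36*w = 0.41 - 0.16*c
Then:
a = -1.11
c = -0.00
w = 1.14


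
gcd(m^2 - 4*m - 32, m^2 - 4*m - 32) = m^2 - 4*m - 32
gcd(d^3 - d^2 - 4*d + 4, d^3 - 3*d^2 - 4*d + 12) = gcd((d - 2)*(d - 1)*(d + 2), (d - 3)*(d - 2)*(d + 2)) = d^2 - 4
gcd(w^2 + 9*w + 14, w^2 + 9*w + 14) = w^2 + 9*w + 14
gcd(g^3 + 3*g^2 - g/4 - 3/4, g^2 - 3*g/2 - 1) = g + 1/2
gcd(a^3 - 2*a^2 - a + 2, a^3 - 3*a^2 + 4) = a^2 - a - 2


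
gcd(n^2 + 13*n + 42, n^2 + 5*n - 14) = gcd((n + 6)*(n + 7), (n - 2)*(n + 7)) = n + 7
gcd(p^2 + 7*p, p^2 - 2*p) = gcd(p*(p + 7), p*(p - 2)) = p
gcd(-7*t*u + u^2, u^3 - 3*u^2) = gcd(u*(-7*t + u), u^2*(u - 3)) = u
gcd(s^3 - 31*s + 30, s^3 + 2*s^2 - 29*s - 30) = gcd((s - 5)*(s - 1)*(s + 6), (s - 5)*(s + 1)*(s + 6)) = s^2 + s - 30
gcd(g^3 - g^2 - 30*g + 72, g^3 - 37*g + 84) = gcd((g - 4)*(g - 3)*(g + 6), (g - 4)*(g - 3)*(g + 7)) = g^2 - 7*g + 12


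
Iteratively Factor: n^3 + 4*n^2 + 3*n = (n + 1)*(n^2 + 3*n) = (n + 1)*(n + 3)*(n)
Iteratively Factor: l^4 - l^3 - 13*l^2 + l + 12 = (l - 1)*(l^3 - 13*l - 12) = (l - 1)*(l + 1)*(l^2 - l - 12) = (l - 4)*(l - 1)*(l + 1)*(l + 3)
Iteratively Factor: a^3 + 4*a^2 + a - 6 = (a + 2)*(a^2 + 2*a - 3) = (a - 1)*(a + 2)*(a + 3)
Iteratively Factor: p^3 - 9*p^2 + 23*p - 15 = (p - 3)*(p^2 - 6*p + 5) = (p - 3)*(p - 1)*(p - 5)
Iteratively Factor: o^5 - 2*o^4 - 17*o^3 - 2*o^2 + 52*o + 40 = (o + 2)*(o^4 - 4*o^3 - 9*o^2 + 16*o + 20) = (o + 2)^2*(o^3 - 6*o^2 + 3*o + 10) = (o + 1)*(o + 2)^2*(o^2 - 7*o + 10) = (o - 5)*(o + 1)*(o + 2)^2*(o - 2)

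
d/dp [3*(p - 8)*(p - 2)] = 6*p - 30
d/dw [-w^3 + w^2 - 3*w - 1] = -3*w^2 + 2*w - 3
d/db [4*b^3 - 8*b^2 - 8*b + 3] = 12*b^2 - 16*b - 8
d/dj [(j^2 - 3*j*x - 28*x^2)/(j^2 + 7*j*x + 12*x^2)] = 10*x/(j^2 + 6*j*x + 9*x^2)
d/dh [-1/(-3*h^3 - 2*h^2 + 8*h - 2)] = (-9*h^2 - 4*h + 8)/(3*h^3 + 2*h^2 - 8*h + 2)^2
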